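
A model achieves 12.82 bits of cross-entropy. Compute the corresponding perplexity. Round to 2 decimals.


Perplexity formula: PP = 2^H
H = 12.82
PP = 2^12.82
Decompose: 2^12.82 = 2^12 * 2^0.82
2^12 = 4096, 2^0.82 ~ 1.7654060
PP ~ 4096 * 1.7654060 = 7231.1029760
Rounded to 2 decimals: 7231.10

7231.10


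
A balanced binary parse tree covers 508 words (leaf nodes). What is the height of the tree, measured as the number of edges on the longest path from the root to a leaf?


In a balanced binary tree with n leaves the deepest leaf is ceil(log2(n)) edges below the root.
log2(508) = 8.9887
ceil(8.9887) = 9
height (edges) = 9

9


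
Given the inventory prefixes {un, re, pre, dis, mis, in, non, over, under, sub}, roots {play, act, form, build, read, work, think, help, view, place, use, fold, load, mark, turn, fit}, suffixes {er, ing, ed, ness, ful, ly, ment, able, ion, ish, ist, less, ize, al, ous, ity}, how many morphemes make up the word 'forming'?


Segmenting 'forming' against the inventory:
  'form' -> root (morpheme 1)
  'ing' -> suffix (morpheme 2)
Total morphemes: 2

2


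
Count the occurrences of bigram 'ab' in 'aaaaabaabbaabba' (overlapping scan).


Scanning 'aaaaabaabbaabba' for bigram 'ab':
  Position 0: 'aa' -> no
  Position 1: 'aa' -> no
  Position 2: 'aa' -> no
  Position 3: 'aa' -> no
  Position 4: 'ab' -> MATCH
  Position 5: 'ba' -> no
  Position 6: 'aa' -> no
  Position 7: 'ab' -> MATCH
  Position 8: 'bb' -> no
  Position 9: 'ba' -> no
  Position 10: 'aa' -> no
  Position 11: 'ab' -> MATCH
  Position 12: 'bb' -> no
  Position 13: 'ba' -> no
Total matches: 3

3


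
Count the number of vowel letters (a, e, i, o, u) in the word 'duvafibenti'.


Scanning each character of 'duvafibenti':
  Position 1: 'd' -> consonant (running count: 0)
  Position 2: 'u' -> vowel (running count: 1)
  Position 3: 'v' -> consonant (running count: 1)
  Position 4: 'a' -> vowel (running count: 2)
  Position 5: 'f' -> consonant (running count: 2)
  Position 6: 'i' -> vowel (running count: 3)
  Position 7: 'b' -> consonant (running count: 3)
  Position 8: 'e' -> vowel (running count: 4)
  Position 9: 'n' -> consonant (running count: 4)
  Position 10: 't' -> consonant (running count: 4)
  Position 11: 'i' -> vowel (running count: 5)
Total vowels: 5

5


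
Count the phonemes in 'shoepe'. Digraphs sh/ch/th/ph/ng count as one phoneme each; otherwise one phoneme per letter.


Parsing 'shoepe' greedily, digraphs first:
  'sh' -> digraph (1 consonant phoneme) (phonemes so far: 1)
  'o' -> vowel phoneme (phonemes so far: 2)
  'e' -> vowel phoneme (phonemes so far: 3)
  'p' -> consonant phoneme (phonemes so far: 4)
  'e' -> vowel phoneme (phonemes so far: 5)
Total phonemes: 5

5


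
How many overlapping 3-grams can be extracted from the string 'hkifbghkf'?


String 'hkifbghkf' has length L = 9.
Number of overlapping n-grams = L - n + 1
Substituting: 9 - 3 + 1 = 7

7


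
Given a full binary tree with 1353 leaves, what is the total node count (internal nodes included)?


Leaf nodes (terminals): 1353
Internal nodes = n - 1 = 1353 - 1 = 1352
Total = leaves + internal = 1353 + 1352 = 2705

2705


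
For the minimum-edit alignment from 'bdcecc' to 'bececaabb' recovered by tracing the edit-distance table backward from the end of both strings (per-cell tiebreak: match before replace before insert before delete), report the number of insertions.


Edit distance = 5. Backtracking from cell (6, 9) with preference match > replace > insert > delete,
then listing the resulting alignment 'bdcecc' -> 'bececaabb' left to right:
  Step 1: keep 'b'
  Step 2: replace d->e
  Step 3: keep 'c'
  Step 4: keep 'e'
  Step 5: keep 'c'
  Step 6: insert 'a' [insertion #1]
  Step 7: insert 'a' [insertion #2]
  Step 8: insert 'b' [insertion #3]
  Step 9: replace c->b
Total insertions: 3

3


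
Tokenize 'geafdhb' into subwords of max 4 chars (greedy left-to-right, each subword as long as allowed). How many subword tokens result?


'geafdhb' has 7 characters.
Chunking with max size 4:
  Chunk 1: 'geaf' (positions 0-3)
  Chunk 2: 'dhb' (positions 4-6)
Total chunks: ceil(7 / 4) = 2

2


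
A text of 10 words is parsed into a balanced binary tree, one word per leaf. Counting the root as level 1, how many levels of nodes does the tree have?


In a balanced binary tree with n leaves the deepest leaf is ceil(log2(n)) edges below the root,
so counting node levels inclusive of root and leaves gives ceil(log2(n)) + 1 levels.
log2(10) = 3.3219
ceil(3.3219) = 4
levels = 4 + 1 = 5

5


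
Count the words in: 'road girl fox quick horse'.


Counting words by splitting on spaces:
  Word 1: 'road'
  Word 2: 'girl'
  Word 3: 'fox'
  Word 4: 'quick'
  Word 5: 'horse'
Total words: 5

5


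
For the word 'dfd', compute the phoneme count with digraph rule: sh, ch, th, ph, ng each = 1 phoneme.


Parsing 'dfd' greedily, digraphs first:
  'd' -> consonant phoneme (phonemes so far: 1)
  'f' -> consonant phoneme (phonemes so far: 2)
  'd' -> consonant phoneme (phonemes so far: 3)
Total phonemes: 3

3


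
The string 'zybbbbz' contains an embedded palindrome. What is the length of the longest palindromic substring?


Scanning 'zybbbbz' for palindromic substrings.
Substring at positions 2-5: 'bbbb'.
Check: reverse('bbbb') = 'bbbb' -> palindrome confirmed.
Neighbouring characters ('y' / 'z') break symmetry, so it cannot extend further.
No longer palindromic substring exists; longest length = 4

4


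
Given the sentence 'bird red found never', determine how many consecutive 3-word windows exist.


Word trigrams from [4] words:
  Trigram 1: (bird red found)
  Trigram 2: (red found never)
Total word trigrams: 4 - 2 = 2

2


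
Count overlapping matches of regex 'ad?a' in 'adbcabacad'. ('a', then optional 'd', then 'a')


Pattern: ad?a means 'a', then optional 'd', then 'a'.
Scanning 'adbcabacad' position-by-position:
  Pos 0: window 'adb' -> no
  Pos 1: window 'dbc' -> no
  Pos 2: window 'bca' -> no
  Pos 3: window 'cab' -> no
  Pos 4: window 'aba' -> no
  Pos 5: window 'bac' -> no
  Pos 6: window 'aca' -> no
  Pos 7: window 'cad' -> no
  Pos 8: window 'ad' -> no
  Pos 9: window 'd' -> no
Total matches: 0

0


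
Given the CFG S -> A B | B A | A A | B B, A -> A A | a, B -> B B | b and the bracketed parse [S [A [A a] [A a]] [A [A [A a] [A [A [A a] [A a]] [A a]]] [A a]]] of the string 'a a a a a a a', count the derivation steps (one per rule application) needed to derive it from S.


Every bracketed nonterminal node [X ...] in the tree is produced by exactly one rule application.
Reading the tree off as a leftmost derivation:
  Step 1: S  =>  A A   (applied S -> A A)
  Step 2: A A  =>  A A A   (applied A -> A A)
  Step 3: A A A  =>  a A A   (applied A -> a)
  Step 4: a A A  =>  a a A   (applied A -> a)
  Step 5: a a A  =>  a a A A   (applied A -> A A)
  Step 6: a a A A  =>  a a A A A   (applied A -> A A)
  Step 7: a a A A A  =>  a a a A A   (applied A -> a)
  Step 8: a a a A A  =>  a a a A A A   (applied A -> A A)
  Step 9: a a a A A A  =>  a a a A A A A   (applied A -> A A)
  Step 10: a a a A A A A  =>  a a a a A A A   (applied A -> a)
  Step 11: a a a a A A A  =>  a a a a a A A   (applied A -> a)
  Step 12: a a a a a A A  =>  a a a a a a A   (applied A -> a)
  Step 13: a a a a a a A  =>  a a a a a a a   (applied A -> a)
Final yield: a a a a a a a
Total rewrite steps: 13

13


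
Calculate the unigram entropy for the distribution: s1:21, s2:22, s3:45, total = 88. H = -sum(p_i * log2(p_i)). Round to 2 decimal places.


Computing entropy H = -sum(p_i * log2(p_i)):
  s1: p = 21/88 = 0.2386, -p*log2(p) = 0.4933
  s2: p = 22/88 = 0.2500, -p*log2(p) = 0.5000
  s3: p = 45/88 = 0.5114, -p*log2(p) = 0.4948
H = sum of terms = 1.4881
Rounded to 2 decimals: 1.49

1.49


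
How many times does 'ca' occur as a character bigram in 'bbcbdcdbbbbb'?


Scanning 'bbcbdcdbbbbb' for bigram 'ca':
  Position 0: 'bb' -> no
  Position 1: 'bc' -> no
  Position 2: 'cb' -> no
  Position 3: 'bd' -> no
  Position 4: 'dc' -> no
  Position 5: 'cd' -> no
  Position 6: 'db' -> no
  Position 7: 'bb' -> no
  Position 8: 'bb' -> no
  Position 9: 'bb' -> no
  Position 10: 'bb' -> no
Total matches: 0

0


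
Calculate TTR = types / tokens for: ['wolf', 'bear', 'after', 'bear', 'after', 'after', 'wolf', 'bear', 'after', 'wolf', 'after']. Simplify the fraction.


Tokens: 11
Unique types: ('after', 'bear', 'wolf') = 3
TTR = 3/11
Already in lowest terms.

3/11


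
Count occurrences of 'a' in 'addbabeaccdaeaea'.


Scanning 'addbabeaccdaeaea' for 'a':
  Position 0: 'a' -> MATCH (count: 1)
  Position 4: 'a' -> MATCH (count: 2)
  Position 7: 'a' -> MATCH (count: 3)
  Position 11: 'a' -> MATCH (count: 4)
  Position 13: 'a' -> MATCH (count: 5)
  Position 15: 'a' -> MATCH (count: 6)
Total occurrences of 'a': 6

6


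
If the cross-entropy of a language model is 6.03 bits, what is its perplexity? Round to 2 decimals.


Perplexity formula: PP = 2^H
H = 6.03
PP = 2^6.03
Decompose: 2^6.03 = 2^6 * 2^0.03
2^6 = 64, 2^0.03 ~ 1.0210121
PP ~ 64 * 1.0210121 = 65.3447744
Rounded to 2 decimals: 65.34

65.34


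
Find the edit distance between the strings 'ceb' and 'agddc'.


Building DP table for s1='ceb' (len 3) and s2='agddc' (len 5):
       a  g  d  d  c
    0  1  2  3  4  5
  c 1  1  2  3  4  4
  e 2  2  2  3  4  5
  b 3  3  3  3  4  5
Edit distance = dp[3][5] = 5

5


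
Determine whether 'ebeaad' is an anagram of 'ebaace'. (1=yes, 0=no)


Sort characters of 'ebeaad': 'aabdee'
Sort characters of 'ebaace': 'aabcee'
Sorted forms differ -> they are NOT anagrams
Result: 0

0


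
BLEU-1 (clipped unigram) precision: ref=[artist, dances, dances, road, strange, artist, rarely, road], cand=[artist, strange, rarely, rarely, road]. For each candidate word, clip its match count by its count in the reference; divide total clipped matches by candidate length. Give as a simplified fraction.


Reference word counts: {'artist': 2, 'dances': 2, 'rarely': 1, 'road': 2, 'strange': 1}
Checking each candidate word (with clipping):
  'artist' -> in reference (ref count 2, used 1/2) -> match (matches: 1)
  'strange' -> in reference (ref count 1, used 1/1) -> match (matches: 2)
  'rarely' -> in reference (ref count 1, used 1/1) -> match (matches: 3)
  'rarely' -> ref count 1 already used up (1/1) -> clipped, no match (matches: 3)
  'road' -> in reference (ref count 2, used 1/2) -> match (matches: 4)
Clipped matches: 4, Candidate length: 5
Precision = 4/5

4/5


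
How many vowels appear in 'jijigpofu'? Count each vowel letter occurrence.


Scanning each character of 'jijigpofu':
  Position 1: 'j' -> consonant (running count: 0)
  Position 2: 'i' -> vowel (running count: 1)
  Position 3: 'j' -> consonant (running count: 1)
  Position 4: 'i' -> vowel (running count: 2)
  Position 5: 'g' -> consonant (running count: 2)
  Position 6: 'p' -> consonant (running count: 2)
  Position 7: 'o' -> vowel (running count: 3)
  Position 8: 'f' -> consonant (running count: 3)
  Position 9: 'u' -> vowel (running count: 4)
Total vowels: 4

4


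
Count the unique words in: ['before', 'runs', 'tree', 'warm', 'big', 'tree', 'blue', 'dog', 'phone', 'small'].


Listing all tokens and tracking unique types:
  Token 1: 'before' -> NEW (unique so far: 1)
  Token 2: 'runs' -> NEW (unique so far: 2)
  Token 3: 'tree' -> NEW (unique so far: 3)
  Token 4: 'warm' -> NEW (unique so far: 4)
  Token 5: 'big' -> NEW (unique so far: 5)
  Token 6: 'tree' -> duplicate (unique so far: 5)
  Token 7: 'blue' -> NEW (unique so far: 6)
  Token 8: 'dog' -> NEW (unique so far: 7)
  Token 9: 'phone' -> NEW (unique so far: 8)
  Token 10: 'small' -> NEW (unique so far: 9)
Unique types: ('before', 'big', 'blue', 'dog', 'phone', 'runs', 'small', 'tree', 'warm')
Vocabulary size: 9

9


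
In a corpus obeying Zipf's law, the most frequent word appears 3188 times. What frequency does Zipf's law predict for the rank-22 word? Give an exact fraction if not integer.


Zipf's law: freq(rank) = f1 / rank
f1 = 3188, rank = 22
freq = 3188 / 22
GCD(3188, 22) = 2
Simplified: 1594/11

1594/11


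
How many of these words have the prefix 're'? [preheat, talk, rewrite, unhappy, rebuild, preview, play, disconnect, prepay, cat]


Checking each word for prefix 're':
  'preheat' -> no (count: 0)
  'talk' -> no (count: 0)
  'rewrite' -> YES, starts with 're' (count: 1)
  'unhappy' -> no (count: 1)
  'rebuild' -> YES, starts with 're' (count: 2)
  'preview' -> no (count: 2)
  'play' -> no (count: 2)
  'disconnect' -> no (count: 2)
  'prepay' -> no (count: 2)
  'cat' -> no (count: 2)
Total with prefix 're': 2

2


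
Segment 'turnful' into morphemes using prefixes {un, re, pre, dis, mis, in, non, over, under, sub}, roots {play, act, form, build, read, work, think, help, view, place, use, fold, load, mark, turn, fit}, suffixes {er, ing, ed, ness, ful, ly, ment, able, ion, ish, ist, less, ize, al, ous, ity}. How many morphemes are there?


Segmenting 'turnful' against the inventory:
  'turn' -> root (morpheme 1)
  'ful' -> suffix (morpheme 2)
Total morphemes: 2

2


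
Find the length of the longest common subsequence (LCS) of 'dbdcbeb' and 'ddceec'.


DP table for LCS of 'dbdcbeb' and 'ddceec':
       d  d  c  e  e  c
    0  0  0  0  0  0  0
  d 0  1  1  1  1  1  1
  b 0  1  1  1  1  1  1
  d 0  1  2  2  2  2  2
  c 0  1  2  3  3  3  3
  b 0  1  2  3  3  3  3
  e 0  1  2  3  4  4  4
  b 0  1  2  3  4  4  4
LCS: 'ddce'
LCS length = 4

4


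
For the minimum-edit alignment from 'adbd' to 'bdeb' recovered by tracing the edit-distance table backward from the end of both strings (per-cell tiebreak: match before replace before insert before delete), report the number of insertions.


Edit distance = 3. Backtracking from cell (4, 4) with preference match > replace > insert > delete,
then listing the resulting alignment 'adbd' -> 'bdeb' left to right:
  Step 1: replace a->b
  Step 2: keep 'd'
  Step 3: replace b->e
  Step 4: replace d->b
Total insertions: 0

0


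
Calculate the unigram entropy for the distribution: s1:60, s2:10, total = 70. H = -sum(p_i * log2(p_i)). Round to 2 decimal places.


Computing entropy H = -sum(p_i * log2(p_i)):
  s1: p = 60/70 = 0.8571, -p*log2(p) = 0.1906
  s2: p = 10/70 = 0.1429, -p*log2(p) = 0.4011
H = sum of terms = 0.5917
Rounded to 2 decimals: 0.59

0.59


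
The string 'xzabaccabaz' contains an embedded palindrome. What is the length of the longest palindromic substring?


Scanning 'xzabaccabaz' for palindromic substrings.
Substring at positions 1-10: 'zabaccabaz'.
Check: reverse('zabaccabaz') = 'zabaccabaz' -> palindrome confirmed.
Neighbouring characters ('x' / '-') break symmetry, so it cannot extend further.
No longer palindromic substring exists; longest length = 10

10


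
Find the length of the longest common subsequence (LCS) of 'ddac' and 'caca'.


DP table for LCS of 'ddac' and 'caca':
       c  a  c  a
    0  0  0  0  0
  d 0  0  0  0  0
  d 0  0  0  0  0
  a 0  0  1  1  1
  c 0  1  1  2  2
LCS: 'ac'
LCS length = 2

2


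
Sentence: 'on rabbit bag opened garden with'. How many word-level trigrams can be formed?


Word trigrams from [6] words:
  Trigram 1: (on rabbit bag)
  Trigram 2: (rabbit bag opened)
  Trigram 3: (bag opened garden)
  Trigram 4: (opened garden with)
Total word trigrams: 6 - 2 = 4

4


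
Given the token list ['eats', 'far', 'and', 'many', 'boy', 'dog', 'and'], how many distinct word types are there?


Listing all tokens and tracking unique types:
  Token 1: 'eats' -> NEW (unique so far: 1)
  Token 2: 'far' -> NEW (unique so far: 2)
  Token 3: 'and' -> NEW (unique so far: 3)
  Token 4: 'many' -> NEW (unique so far: 4)
  Token 5: 'boy' -> NEW (unique so far: 5)
  Token 6: 'dog' -> NEW (unique so far: 6)
  Token 7: 'and' -> duplicate (unique so far: 6)
Unique types: ('and', 'boy', 'dog', 'eats', 'far', 'many')
Vocabulary size: 6

6


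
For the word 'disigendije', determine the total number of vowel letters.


Scanning each character of 'disigendije':
  Position 1: 'd' -> consonant (running count: 0)
  Position 2: 'i' -> vowel (running count: 1)
  Position 3: 's' -> consonant (running count: 1)
  Position 4: 'i' -> vowel (running count: 2)
  Position 5: 'g' -> consonant (running count: 2)
  Position 6: 'e' -> vowel (running count: 3)
  Position 7: 'n' -> consonant (running count: 3)
  Position 8: 'd' -> consonant (running count: 3)
  Position 9: 'i' -> vowel (running count: 4)
  Position 10: 'j' -> consonant (running count: 4)
  Position 11: 'e' -> vowel (running count: 5)
Total vowels: 5

5


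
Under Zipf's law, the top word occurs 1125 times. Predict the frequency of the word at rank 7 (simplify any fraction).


Zipf's law: freq(rank) = f1 / rank
f1 = 1125, rank = 7
freq = 1125 / 7
GCD(1125, 7) = 1
Simplified: 1125/7

1125/7


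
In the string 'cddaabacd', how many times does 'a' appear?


Scanning 'cddaabacd' for 'a':
  Position 3: 'a' -> MATCH (count: 1)
  Position 4: 'a' -> MATCH (count: 2)
  Position 6: 'a' -> MATCH (count: 3)
Total occurrences of 'a': 3

3


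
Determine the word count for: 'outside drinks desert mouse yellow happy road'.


Counting words by splitting on spaces:
  Word 1: 'outside'
  Word 2: 'drinks'
  Word 3: 'desert'
  Word 4: 'mouse'
  Word 5: 'yellow'
  Word 6: 'happy'
  Word 7: 'road'
Total words: 7

7


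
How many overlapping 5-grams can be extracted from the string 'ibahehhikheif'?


String 'ibahehhikheif' has length L = 13.
Number of overlapping n-grams = L - n + 1
Substituting: 13 - 5 + 1 = 9

9


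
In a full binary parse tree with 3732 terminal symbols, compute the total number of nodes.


Leaf nodes (terminals): 3732
Internal nodes = n - 1 = 3732 - 1 = 3731
Total = leaves + internal = 3732 + 3731 = 7463

7463


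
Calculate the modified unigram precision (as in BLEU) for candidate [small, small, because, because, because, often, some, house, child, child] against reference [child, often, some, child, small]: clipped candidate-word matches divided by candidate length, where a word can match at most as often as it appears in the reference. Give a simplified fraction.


Reference word counts: {'child': 2, 'often': 1, 'small': 1, 'some': 1}
Checking each candidate word (with clipping):
  'small' -> in reference (ref count 1, used 1/1) -> match (matches: 1)
  'small' -> ref count 1 already used up (1/1) -> clipped, no match (matches: 1)
  'because' -> not in reference -> no match (matches: 1)
  'because' -> not in reference -> no match (matches: 1)
  'because' -> not in reference -> no match (matches: 1)
  'often' -> in reference (ref count 1, used 1/1) -> match (matches: 2)
  'some' -> in reference (ref count 1, used 1/1) -> match (matches: 3)
  'house' -> not in reference -> no match (matches: 3)
  'child' -> in reference (ref count 2, used 1/2) -> match (matches: 4)
  'child' -> in reference (ref count 2, used 2/2) -> match (matches: 5)
Clipped matches: 5, Candidate length: 10
Precision = 5/10 = 1/2

1/2


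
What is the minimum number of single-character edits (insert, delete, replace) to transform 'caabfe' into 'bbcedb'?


Building DP table for s1='caabfe' (len 6) and s2='bbcedb' (len 6):
       b  b  c  e  d  b
    0  1  2  3  4  5  6
  c 1  1  2  2  3  4  5
  a 2  2  2  3  3  4  5
  a 3  3  3  3  4  4  5
  b 4  3  3  4  4  5  4
  f 5  4  4  4  5  5  5
  e 6  5  5  5  4  5  6
Edit distance = dp[6][6] = 6

6


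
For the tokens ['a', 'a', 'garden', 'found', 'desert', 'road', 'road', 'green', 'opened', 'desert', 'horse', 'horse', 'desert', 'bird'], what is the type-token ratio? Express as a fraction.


Tokens: 14
Unique types: ('a', 'bird', 'desert', 'found', 'garden', 'green', 'horse', 'opened', 'road') = 9
TTR = 9/14
Already in lowest terms.

9/14


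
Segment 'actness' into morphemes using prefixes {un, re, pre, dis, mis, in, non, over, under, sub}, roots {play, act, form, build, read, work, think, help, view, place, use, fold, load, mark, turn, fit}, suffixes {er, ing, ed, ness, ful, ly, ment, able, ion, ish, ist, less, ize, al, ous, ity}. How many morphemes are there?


Segmenting 'actness' against the inventory:
  'act' -> root (morpheme 1)
  'ness' -> suffix (morpheme 2)
Total morphemes: 2

2


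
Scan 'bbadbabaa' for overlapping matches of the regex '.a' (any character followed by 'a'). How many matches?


Pattern: .a means any character followed by 'a'.
Scanning 'bbadbabaa' position-by-position:
  Pos 0: window 'bb' -> no
  Pos 1: window 'ba' -> MATCH
  Pos 2: window 'ad' -> no
  Pos 3: window 'db' -> no
  Pos 4: window 'ba' -> MATCH
  Pos 5: window 'ab' -> no
  Pos 6: window 'ba' -> MATCH
  Pos 7: window 'aa' -> MATCH
  Pos 8: window 'a' -> no
Total matches: 4

4


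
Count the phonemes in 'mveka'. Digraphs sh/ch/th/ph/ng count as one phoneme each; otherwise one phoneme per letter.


Parsing 'mveka' greedily, digraphs first:
  'm' -> consonant phoneme (phonemes so far: 1)
  'v' -> consonant phoneme (phonemes so far: 2)
  'e' -> vowel phoneme (phonemes so far: 3)
  'k' -> consonant phoneme (phonemes so far: 4)
  'a' -> vowel phoneme (phonemes so far: 5)
Total phonemes: 5

5


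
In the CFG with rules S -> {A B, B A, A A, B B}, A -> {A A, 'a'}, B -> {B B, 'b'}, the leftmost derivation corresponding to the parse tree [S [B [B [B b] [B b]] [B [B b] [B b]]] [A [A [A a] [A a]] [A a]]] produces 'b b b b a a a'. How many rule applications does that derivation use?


Every bracketed nonterminal node [X ...] in the tree is produced by exactly one rule application.
Reading the tree off as a leftmost derivation:
  Step 1: S  =>  B A   (applied S -> B A)
  Step 2: B A  =>  B B A   (applied B -> B B)
  Step 3: B B A  =>  B B B A   (applied B -> B B)
  Step 4: B B B A  =>  b B B A   (applied B -> b)
  Step 5: b B B A  =>  b b B A   (applied B -> b)
  Step 6: b b B A  =>  b b B B A   (applied B -> B B)
  Step 7: b b B B A  =>  b b b B A   (applied B -> b)
  Step 8: b b b B A  =>  b b b b A   (applied B -> b)
  Step 9: b b b b A  =>  b b b b A A   (applied A -> A A)
  Step 10: b b b b A A  =>  b b b b A A A   (applied A -> A A)
  Step 11: b b b b A A A  =>  b b b b a A A   (applied A -> a)
  Step 12: b b b b a A A  =>  b b b b a a A   (applied A -> a)
  Step 13: b b b b a a A  =>  b b b b a a a   (applied A -> a)
Final yield: b b b b a a a
Total rewrite steps: 13

13


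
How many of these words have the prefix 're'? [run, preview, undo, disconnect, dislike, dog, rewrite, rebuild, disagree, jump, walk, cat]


Checking each word for prefix 're':
  'run' -> no (count: 0)
  'preview' -> no (count: 0)
  'undo' -> no (count: 0)
  'disconnect' -> no (count: 0)
  'dislike' -> no (count: 0)
  'dog' -> no (count: 0)
  'rewrite' -> YES, starts with 're' (count: 1)
  'rebuild' -> YES, starts with 're' (count: 2)
  'disagree' -> no (count: 2)
  'jump' -> no (count: 2)
  'walk' -> no (count: 2)
  'cat' -> no (count: 2)
Total with prefix 're': 2

2


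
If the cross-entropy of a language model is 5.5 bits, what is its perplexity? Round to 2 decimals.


Perplexity formula: PP = 2^H
H = 5.5
PP = 2^5.5
Decompose: 2^5.5 = 2^5 * 2^0.5 = 2^5 * sqrt(2)
2^5 = 32, sqrt(2) ~ 1.4142136
PP ~ 32 * 1.4142136 = 45.2548352
Rounded to 2 decimals: 45.25

45.25


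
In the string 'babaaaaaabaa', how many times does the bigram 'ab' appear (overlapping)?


Scanning 'babaaaaaabaa' for bigram 'ab':
  Position 0: 'ba' -> no
  Position 1: 'ab' -> MATCH
  Position 2: 'ba' -> no
  Position 3: 'aa' -> no
  Position 4: 'aa' -> no
  Position 5: 'aa' -> no
  Position 6: 'aa' -> no
  Position 7: 'aa' -> no
  Position 8: 'ab' -> MATCH
  Position 9: 'ba' -> no
  Position 10: 'aa' -> no
Total matches: 2

2


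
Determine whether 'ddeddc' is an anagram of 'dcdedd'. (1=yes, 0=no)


Sort characters of 'ddeddc': 'cdddde'
Sort characters of 'dcdedd': 'cdddde'
Sorted forms match -> they ARE anagrams
Result: 1

1


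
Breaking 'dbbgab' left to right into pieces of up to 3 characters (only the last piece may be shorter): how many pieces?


'dbbgab' has 6 characters.
Chunking with max size 3:
  Chunk 1: 'dbb' (positions 0-2)
  Chunk 2: 'gab' (positions 3-5)
Total chunks: ceil(6 / 3) = 2

2


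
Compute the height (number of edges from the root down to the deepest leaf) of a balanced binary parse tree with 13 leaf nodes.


In a balanced binary tree with n leaves the deepest leaf is ceil(log2(n)) edges below the root.
log2(13) = 3.7004
ceil(3.7004) = 4
height (edges) = 4

4


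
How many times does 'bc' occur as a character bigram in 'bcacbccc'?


Scanning 'bcacbccc' for bigram 'bc':
  Position 0: 'bc' -> MATCH
  Position 1: 'ca' -> no
  Position 2: 'ac' -> no
  Position 3: 'cb' -> no
  Position 4: 'bc' -> MATCH
  Position 5: 'cc' -> no
  Position 6: 'cc' -> no
Total matches: 2

2


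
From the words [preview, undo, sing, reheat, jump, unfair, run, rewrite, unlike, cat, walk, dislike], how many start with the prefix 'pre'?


Checking each word for prefix 'pre':
  'preview' -> YES, starts with 'pre' (count: 1)
  'undo' -> no (count: 1)
  'sing' -> no (count: 1)
  'reheat' -> no (count: 1)
  'jump' -> no (count: 1)
  'unfair' -> no (count: 1)
  'run' -> no (count: 1)
  'rewrite' -> no (count: 1)
  'unlike' -> no (count: 1)
  'cat' -> no (count: 1)
  'walk' -> no (count: 1)
  'dislike' -> no (count: 1)
Total with prefix 'pre': 1

1


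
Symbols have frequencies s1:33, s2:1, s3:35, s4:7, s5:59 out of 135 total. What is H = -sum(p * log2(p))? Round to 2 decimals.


Computing entropy H = -sum(p_i * log2(p_i)):
  s1: p = 33/135 = 0.2444, -p*log2(p) = 0.4968
  s2: p = 1/135 = 0.0074, -p*log2(p) = 0.0524
  s3: p = 35/135 = 0.2593, -p*log2(p) = 0.5049
  s4: p = 7/135 = 0.0519, -p*log2(p) = 0.2214
  s5: p = 59/135 = 0.4370, -p*log2(p) = 0.5219
H = sum of terms = 1.7974
Rounded to 2 decimals: 1.80

1.80


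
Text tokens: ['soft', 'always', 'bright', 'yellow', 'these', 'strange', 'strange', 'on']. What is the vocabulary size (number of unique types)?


Listing all tokens and tracking unique types:
  Token 1: 'soft' -> NEW (unique so far: 1)
  Token 2: 'always' -> NEW (unique so far: 2)
  Token 3: 'bright' -> NEW (unique so far: 3)
  Token 4: 'yellow' -> NEW (unique so far: 4)
  Token 5: 'these' -> NEW (unique so far: 5)
  Token 6: 'strange' -> NEW (unique so far: 6)
  Token 7: 'strange' -> duplicate (unique so far: 6)
  Token 8: 'on' -> NEW (unique so far: 7)
Unique types: ('always', 'bright', 'on', 'soft', 'strange', 'these', 'yellow')
Vocabulary size: 7

7


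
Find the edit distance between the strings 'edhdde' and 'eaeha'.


Building DP table for s1='edhdde' (len 6) and s2='eaeha' (len 5):
       e  a  e  h  a
    0  1  2  3  4  5
  e 1  0  1  2  3  4
  d 2  1  1  2  3  4
  h 3  2  2  2  2  3
  d 4  3  3  3  3  3
  d 5  4  4  4  4  4
  e 6  5  5  4  5  5
Edit distance = dp[6][5] = 5

5


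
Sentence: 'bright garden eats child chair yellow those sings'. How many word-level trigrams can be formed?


Word trigrams from [8] words:
  Trigram 1: (bright garden eats)
  Trigram 2: (garden eats child)
  Trigram 3: (eats child chair)
  Trigram 4: (child chair yellow)
  Trigram 5: (chair yellow those)
  Trigram 6: (yellow those sings)
Total word trigrams: 8 - 2 = 6

6


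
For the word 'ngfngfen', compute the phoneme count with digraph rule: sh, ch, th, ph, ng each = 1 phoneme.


Parsing 'ngfngfen' greedily, digraphs first:
  'ng' -> digraph (1 consonant phoneme) (phonemes so far: 1)
  'f' -> consonant phoneme (phonemes so far: 2)
  'ng' -> digraph (1 consonant phoneme) (phonemes so far: 3)
  'f' -> consonant phoneme (phonemes so far: 4)
  'e' -> vowel phoneme (phonemes so far: 5)
  'n' -> consonant phoneme (phonemes so far: 6)
Total phonemes: 6

6


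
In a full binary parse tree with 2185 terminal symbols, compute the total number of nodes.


Leaf nodes (terminals): 2185
Internal nodes = n - 1 = 2185 - 1 = 2184
Total = leaves + internal = 2185 + 2184 = 4369

4369


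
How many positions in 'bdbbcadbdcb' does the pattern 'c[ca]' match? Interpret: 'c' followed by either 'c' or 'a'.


Pattern: c[ca] means 'c' followed by either 'c' or 'a'.
Scanning 'bdbbcadbdcb' position-by-position:
  Pos 0: window 'bd' -> no
  Pos 1: window 'db' -> no
  Pos 2: window 'bb' -> no
  Pos 3: window 'bc' -> no
  Pos 4: window 'ca' -> MATCH
  Pos 5: window 'ad' -> no
  Pos 6: window 'db' -> no
  Pos 7: window 'bd' -> no
  Pos 8: window 'dc' -> no
  Pos 9: window 'cb' -> no
  Pos 10: window 'b' -> no
Total matches: 1

1


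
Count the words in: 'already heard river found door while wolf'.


Counting words by splitting on spaces:
  Word 1: 'already'
  Word 2: 'heard'
  Word 3: 'river'
  Word 4: 'found'
  Word 5: 'door'
  Word 6: 'while'
  Word 7: 'wolf'
Total words: 7

7


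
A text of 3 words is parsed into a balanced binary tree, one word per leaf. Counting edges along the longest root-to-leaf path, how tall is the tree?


In a balanced binary tree with n leaves the deepest leaf is ceil(log2(n)) edges below the root.
log2(3) = 1.5850
ceil(1.5850) = 2
height (edges) = 2

2


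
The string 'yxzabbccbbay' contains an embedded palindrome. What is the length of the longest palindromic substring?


Scanning 'yxzabbccbbay' for palindromic substrings.
Substring at positions 3-10: 'abbccbba'.
Check: reverse('abbccbba') = 'abbccbba' -> palindrome confirmed.
Neighbouring characters ('z' / 'y') break symmetry, so it cannot extend further.
No longer palindromic substring exists; longest length = 8

8


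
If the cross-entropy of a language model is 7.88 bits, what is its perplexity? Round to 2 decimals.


Perplexity formula: PP = 2^H
H = 7.88
PP = 2^7.88
Decompose: 2^7.88 = 2^7 * 2^0.88
2^7 = 128, 2^0.88 ~ 1.8403753
PP ~ 128 * 1.8403753 = 235.5680384
Rounded to 2 decimals: 235.57

235.57


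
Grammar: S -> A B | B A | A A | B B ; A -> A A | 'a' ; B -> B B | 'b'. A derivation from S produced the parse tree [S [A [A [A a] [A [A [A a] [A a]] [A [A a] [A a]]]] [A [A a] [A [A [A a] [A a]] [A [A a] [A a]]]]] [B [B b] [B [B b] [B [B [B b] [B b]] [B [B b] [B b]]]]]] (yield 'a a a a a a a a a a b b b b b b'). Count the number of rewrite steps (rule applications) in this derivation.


Every bracketed nonterminal node [X ...] in the tree is produced by exactly one rule application.
Reading the tree off as a leftmost derivation:
  Step 1: S  =>  A B   (applied S -> A B)
  Step 2: A B  =>  A A B   (applied A -> A A)
  Step 3: A A B  =>  A A A B   (applied A -> A A)
  Step 4: A A A B  =>  a A A B   (applied A -> a)
  Step 5: a A A B  =>  a A A A B   (applied A -> A A)
  Step 6: a A A A B  =>  a A A A A B   (applied A -> A A)
  Step 7: a A A A A B  =>  a a A A A B   (applied A -> a)
  Step 8: a a A A A B  =>  a a a A A B   (applied A -> a)
  Step 9: a a a A A B  =>  a a a A A A B   (applied A -> A A)
  Step 10: a a a A A A B  =>  a a a a A A B   (applied A -> a)
  Step 11: a a a a A A B  =>  a a a a a A B   (applied A -> a)
  Step 12: a a a a a A B  =>  a a a a a A A B   (applied A -> A A)
  Step 13: a a a a a A A B  =>  a a a a a a A B   (applied A -> a)
  Step 14: a a a a a a A B  =>  a a a a a a A A B   (applied A -> A A)
  Step 15: a a a a a a A A B  =>  a a a a a a A A A B   (applied A -> A A)
  Step 16: a a a a a a A A A B  =>  a a a a a a a A A B   (applied A -> a)
  Step 17: a a a a a a a A A B  =>  a a a a a a a a A B   (applied A -> a)
  Step 18: a a a a a a a a A B  =>  a a a a a a a a A A B   (applied A -> A A)
  Step 19: a a a a a a a a A A B  =>  a a a a a a a a a A B   (applied A -> a)
  Step 20: a a a a a a a a a A B  =>  a a a a a a a a a a B   (applied A -> a)
  Step 21: a a a a a a a a a a B  =>  a a a a a a a a a a B B   (applied B -> B B)
  Step 22: a a a a a a a a a a B B  =>  a a a a a a a a a a b B   (applied B -> b)
  Step 23: a a a a a a a a a a b B  =>  a a a a a a a a a a b B B   (applied B -> B B)
  Step 24: a a a a a a a a a a b B B  =>  a a a a a a a a a a b b B   (applied B -> b)
  Step 25: a a a a a a a a a a b b B  =>  a a a a a a a a a a b b B B   (applied B -> B B)
  Step 26: a a a a a a a a a a b b B B  =>  a a a a a a a a a a b b B B B   (applied B -> B B)
  Step 27: a a a a a a a a a a b b B B B  =>  a a a a a a a a a a b b b B B   (applied B -> b)
  Step 28: a a a a a a a a a a b b b B B  =>  a a a a a a a a a a b b b b B   (applied B -> b)
  Step 29: a a a a a a a a a a b b b b B  =>  a a a a a a a a a a b b b b B B   (applied B -> B B)
  Step 30: a a a a a a a a a a b b b b B B  =>  a a a a a a a a a a b b b b b B   (applied B -> b)
  Step 31: a a a a a a a a a a b b b b b B  =>  a a a a a a a a a a b b b b b b   (applied B -> b)
Final yield: a a a a a a a a a a b b b b b b
Total rewrite steps: 31

31


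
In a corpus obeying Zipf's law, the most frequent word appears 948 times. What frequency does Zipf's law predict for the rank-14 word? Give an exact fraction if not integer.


Zipf's law: freq(rank) = f1 / rank
f1 = 948, rank = 14
freq = 948 / 14
GCD(948, 14) = 2
Simplified: 474/7

474/7


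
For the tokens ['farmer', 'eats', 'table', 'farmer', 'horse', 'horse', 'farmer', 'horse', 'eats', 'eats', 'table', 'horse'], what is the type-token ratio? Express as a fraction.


Tokens: 12
Unique types: ('eats', 'farmer', 'horse', 'table') = 4
TTR = 4/12
Simplify: divide both by 4 -> 1/3
TTR = 1/3

1/3


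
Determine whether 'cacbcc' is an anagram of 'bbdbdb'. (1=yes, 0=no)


Sort characters of 'cacbcc': 'abcccc'
Sort characters of 'bbdbdb': 'bbbbdd'
Sorted forms differ -> they are NOT anagrams
Result: 0

0


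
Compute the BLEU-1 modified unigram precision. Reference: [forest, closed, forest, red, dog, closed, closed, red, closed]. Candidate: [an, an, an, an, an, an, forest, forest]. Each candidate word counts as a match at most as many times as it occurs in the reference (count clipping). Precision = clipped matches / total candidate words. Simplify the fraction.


Reference word counts: {'closed': 4, 'dog': 1, 'forest': 2, 'red': 2}
Checking each candidate word (with clipping):
  'an' -> not in reference -> no match (matches: 0)
  'an' -> not in reference -> no match (matches: 0)
  'an' -> not in reference -> no match (matches: 0)
  'an' -> not in reference -> no match (matches: 0)
  'an' -> not in reference -> no match (matches: 0)
  'an' -> not in reference -> no match (matches: 0)
  'forest' -> in reference (ref count 2, used 1/2) -> match (matches: 1)
  'forest' -> in reference (ref count 2, used 2/2) -> match (matches: 2)
Clipped matches: 2, Candidate length: 8
Precision = 2/8 = 1/4

1/4


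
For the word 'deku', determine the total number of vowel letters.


Scanning each character of 'deku':
  Position 1: 'd' -> consonant (running count: 0)
  Position 2: 'e' -> vowel (running count: 1)
  Position 3: 'k' -> consonant (running count: 1)
  Position 4: 'u' -> vowel (running count: 2)
Total vowels: 2

2


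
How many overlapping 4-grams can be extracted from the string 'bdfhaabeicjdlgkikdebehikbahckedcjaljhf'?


String 'bdfhaabeicjdlgkikdebehikbahckedcjaljhf' has length L = 38.
Number of overlapping n-grams = L - n + 1
Substituting: 38 - 4 + 1 = 35

35


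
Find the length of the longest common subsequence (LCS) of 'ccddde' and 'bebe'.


DP table for LCS of 'ccddde' and 'bebe':
       b  e  b  e
    0  0  0  0  0
  c 0  0  0  0  0
  c 0  0  0  0  0
  d 0  0  0  0  0
  d 0  0  0  0  0
  d 0  0  0  0  0
  e 0  0  1  1  1
LCS: 'e'
LCS length = 1

1


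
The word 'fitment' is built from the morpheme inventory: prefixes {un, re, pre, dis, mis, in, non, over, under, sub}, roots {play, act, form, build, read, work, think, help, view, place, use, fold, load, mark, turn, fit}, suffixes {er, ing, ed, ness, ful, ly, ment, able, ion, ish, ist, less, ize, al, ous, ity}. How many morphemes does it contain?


Segmenting 'fitment' against the inventory:
  'fit' -> root (morpheme 1)
  'ment' -> suffix (morpheme 2)
Total morphemes: 2

2


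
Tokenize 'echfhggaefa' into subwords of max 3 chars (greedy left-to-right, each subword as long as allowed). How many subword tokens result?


'echfhggaefa' has 11 characters.
Chunking with max size 3:
  Chunk 1: 'ech' (positions 0-2)
  Chunk 2: 'fhg' (positions 3-5)
  Chunk 3: 'gae' (positions 6-8)
  Chunk 4: 'fa' (positions 9-10)
Total chunks: ceil(11 / 3) = 4

4


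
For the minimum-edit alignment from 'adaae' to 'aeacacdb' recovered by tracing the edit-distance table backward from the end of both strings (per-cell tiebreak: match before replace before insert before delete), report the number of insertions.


Edit distance = 5. Backtracking from cell (5, 8) with preference match > replace > insert > delete,
then listing the resulting alignment 'adaae' -> 'aeacacdb' left to right:
  Step 1: keep 'a'
  Step 2: replace d->e
  Step 3: keep 'a'
  Step 4: insert 'c' [insertion #1]
  Step 5: keep 'a'
  Step 6: insert 'c' [insertion #2]
  Step 7: insert 'd' [insertion #3]
  Step 8: replace e->b
Total insertions: 3

3


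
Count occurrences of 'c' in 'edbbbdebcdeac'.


Scanning 'edbbbdebcdeac' for 'c':
  Position 8: 'c' -> MATCH (count: 1)
  Position 12: 'c' -> MATCH (count: 2)
Total occurrences of 'c': 2

2


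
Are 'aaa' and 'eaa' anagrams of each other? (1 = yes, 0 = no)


Sort characters of 'aaa': 'aaa'
Sort characters of 'eaa': 'aae'
Sorted forms differ -> they are NOT anagrams
Result: 0

0


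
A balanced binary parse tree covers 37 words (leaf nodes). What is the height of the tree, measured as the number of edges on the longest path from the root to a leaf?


In a balanced binary tree with n leaves the deepest leaf is ceil(log2(n)) edges below the root.
log2(37) = 5.2095
ceil(5.2095) = 6
height (edges) = 6

6


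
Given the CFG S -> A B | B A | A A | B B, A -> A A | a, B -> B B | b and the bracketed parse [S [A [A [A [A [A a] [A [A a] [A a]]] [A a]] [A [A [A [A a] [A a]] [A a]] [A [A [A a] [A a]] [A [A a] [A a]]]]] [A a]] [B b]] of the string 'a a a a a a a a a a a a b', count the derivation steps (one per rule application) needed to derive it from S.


Every bracketed nonterminal node [X ...] in the tree is produced by exactly one rule application.
Reading the tree off as a leftmost derivation:
  Step 1: S  =>  A B   (applied S -> A B)
  Step 2: A B  =>  A A B   (applied A -> A A)
  Step 3: A A B  =>  A A A B   (applied A -> A A)
  Step 4: A A A B  =>  A A A A B   (applied A -> A A)
  Step 5: A A A A B  =>  A A A A A B   (applied A -> A A)
  Step 6: A A A A A B  =>  a A A A A B   (applied A -> a)
  Step 7: a A A A A B  =>  a A A A A A B   (applied A -> A A)
  Step 8: a A A A A A B  =>  a a A A A A B   (applied A -> a)
  Step 9: a a A A A A B  =>  a a a A A A B   (applied A -> a)
  Step 10: a a a A A A B  =>  a a a a A A B   (applied A -> a)
  Step 11: a a a a A A B  =>  a a a a A A A B   (applied A -> A A)
  Step 12: a a a a A A A B  =>  a a a a A A A A B   (applied A -> A A)
  Step 13: a a a a A A A A B  =>  a a a a A A A A A B   (applied A -> A A)
  Step 14: a a a a A A A A A B  =>  a a a a a A A A A B   (applied A -> a)
  Step 15: a a a a a A A A A B  =>  a a a a a a A A A B   (applied A -> a)
  Step 16: a a a a a a A A A B  =>  a a a a a a a A A B   (applied A -> a)
  Step 17: a a a a a a a A A B  =>  a a a a a a a A A A B   (applied A -> A A)
  Step 18: a a a a a a a A A A B  =>  a a a a a a a A A A A B   (applied A -> A A)
  Step 19: a a a a a a a A A A A B  =>  a a a a a a a a A A A B   (applied A -> a)
  Step 20: a a a a a a a a A A A B  =>  a a a a a a a a a A A B   (applied A -> a)
  Step 21: a a a a a a a a a A A B  =>  a a a a a a a a a A A A B   (applied A -> A A)
  Step 22: a a a a a a a a a A A A B  =>  a a a a a a a a a a A A B   (applied A -> a)
  Step 23: a a a a a a a a a a A A B  =>  a a a a a a a a a a a A B   (applied A -> a)
  Step 24: a a a a a a a a a a a A B  =>  a a a a a a a a a a a a B   (applied A -> a)
  Step 25: a a a a a a a a a a a a B  =>  a a a a a a a a a a a a b   (applied B -> b)
Final yield: a a a a a a a a a a a a b
Total rewrite steps: 25

25


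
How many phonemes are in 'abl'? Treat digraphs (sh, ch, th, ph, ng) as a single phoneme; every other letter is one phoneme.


Parsing 'abl' greedily, digraphs first:
  'a' -> vowel phoneme (phonemes so far: 1)
  'b' -> consonant phoneme (phonemes so far: 2)
  'l' -> consonant phoneme (phonemes so far: 3)
Total phonemes: 3

3
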